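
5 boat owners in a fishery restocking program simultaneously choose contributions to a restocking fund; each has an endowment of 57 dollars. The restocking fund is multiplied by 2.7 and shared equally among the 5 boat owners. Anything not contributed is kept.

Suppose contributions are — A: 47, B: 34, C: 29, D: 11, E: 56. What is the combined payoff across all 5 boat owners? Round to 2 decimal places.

Total contributed: 47 + 34 + 29 + 11 + 56 = 177; total kept: 5 × 57 − 177 = 108.
The restocking fund pays out 2.7 × 177 = 477.90 in aggregate.
Group total = 108 + 477.90 = 585.90.

585.90 dollars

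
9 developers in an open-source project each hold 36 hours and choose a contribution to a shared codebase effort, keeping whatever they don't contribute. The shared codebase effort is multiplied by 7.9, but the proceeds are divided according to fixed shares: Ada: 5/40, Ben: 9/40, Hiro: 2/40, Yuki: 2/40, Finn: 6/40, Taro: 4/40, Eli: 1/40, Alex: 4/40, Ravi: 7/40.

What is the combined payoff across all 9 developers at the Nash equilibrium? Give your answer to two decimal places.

1069.20 hours

For player j, contributing a unit is worthwhile iff 7.9 × (j's share) ≥ 1, i.e. iff j's share is at least 0.1266.
Ben, Finn and Ravi are above the threshold, contributing 36 each; the remaining 6 contribute 0. Total contributed: 108.
The shared codebase effort pays out 7.9 × 108 = 853.20 in total (split across the unequal shares, but the aggregate is all that matters for the group sum).
The 6 free-riders keep 36 each, adding 216. Group total = 216 + 853.20 = 1069.20.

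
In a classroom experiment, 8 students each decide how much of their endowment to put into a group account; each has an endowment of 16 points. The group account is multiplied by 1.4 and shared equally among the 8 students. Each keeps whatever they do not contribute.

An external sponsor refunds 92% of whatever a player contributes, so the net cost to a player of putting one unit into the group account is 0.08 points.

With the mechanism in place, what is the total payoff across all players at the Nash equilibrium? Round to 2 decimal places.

Under the mechanism each unit contributed yields (1.4/8) / 0.08 = 2.1875 back to its contributor per unit of net cost, which exceeds 1, making full contribution the dominant choice for everyone.
So the Nash equilibrium is full contribution by all 8; the group earns 8 × (16 × 0.92 + 1.4 × 16) = 296.96.

296.96 points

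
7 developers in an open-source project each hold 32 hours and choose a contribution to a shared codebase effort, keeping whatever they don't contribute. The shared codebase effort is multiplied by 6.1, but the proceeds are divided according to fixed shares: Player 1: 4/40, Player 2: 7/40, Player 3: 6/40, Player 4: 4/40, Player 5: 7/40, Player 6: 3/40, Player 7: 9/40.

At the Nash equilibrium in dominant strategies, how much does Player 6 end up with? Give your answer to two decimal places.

75.92 hours

Each unit j contributes comes back to j as 6.1 × (j's share), so j prefers to contribute only if that share exceeds 1/6.1 = 0.1639; otherwise keeping the unit dominates.
Player 2, Player 5 and Player 7 clear that bar, contributing 32 each; the remaining 4 contribute 0. Total contributed: 96.
Player 6 keeps 32 and receives 6.1 × 96 × 3/40 = 43.92 from the shared codebase effort, for a payoff of 75.92.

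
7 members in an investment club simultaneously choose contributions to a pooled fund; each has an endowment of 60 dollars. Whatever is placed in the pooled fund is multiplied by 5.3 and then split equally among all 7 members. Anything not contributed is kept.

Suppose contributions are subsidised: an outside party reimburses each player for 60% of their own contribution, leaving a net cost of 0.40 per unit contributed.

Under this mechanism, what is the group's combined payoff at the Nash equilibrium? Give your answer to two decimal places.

2478.00 dollars

Under the mechanism each unit contributed yields (5.3/7) / 0.40 = 1.8929 back to its contributor per unit of net cost, which exceeds 1, making full contribution the dominant choice for everyone.
At the Nash equilibrium everyone contributes 60. Group total payoff = 7 × (60 × 0.60 + 5.3 × 60) = 2478.00.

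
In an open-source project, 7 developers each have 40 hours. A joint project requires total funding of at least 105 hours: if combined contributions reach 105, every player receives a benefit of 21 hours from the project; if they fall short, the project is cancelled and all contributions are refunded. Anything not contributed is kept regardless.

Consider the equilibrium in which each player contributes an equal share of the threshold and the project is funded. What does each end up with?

Equal share of the threshold: 105/7 = 15.
At this profile no one gains by cutting their contribution: any cut drops the total below 105, the project is cancelled, contributions are refunded, and the deviator ends with 40, which is less than 40 − 15 + 21 = 46. Contributing more than 15 just wastes the excess. So contributing exactly 15 is a best response.
Each player's payoff: 40 − 15 + 21 = 46.

46 hours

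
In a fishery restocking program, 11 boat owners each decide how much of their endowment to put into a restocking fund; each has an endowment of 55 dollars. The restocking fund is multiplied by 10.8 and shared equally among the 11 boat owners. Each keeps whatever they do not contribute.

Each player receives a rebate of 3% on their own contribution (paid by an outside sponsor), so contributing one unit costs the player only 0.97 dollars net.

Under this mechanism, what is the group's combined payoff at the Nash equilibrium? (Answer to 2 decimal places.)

Under the mechanism each unit contributed yields (10.8/11) / 0.97 = 1.0122 back to its contributor per unit of net cost, which exceeds 1, making full contribution the dominant choice for everyone.
At the Nash equilibrium everyone contributes 55. Group total payoff = 11 × (55 × 0.03 + 10.8 × 55) = 6552.15.

6552.15 dollars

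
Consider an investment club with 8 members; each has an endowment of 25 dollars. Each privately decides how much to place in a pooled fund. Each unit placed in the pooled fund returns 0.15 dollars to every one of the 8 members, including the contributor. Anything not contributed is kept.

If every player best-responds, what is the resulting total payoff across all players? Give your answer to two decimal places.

200.00 dollars

The private return per contributed unit is 0.15 < 1, so contributing 0 is dominant for every player. At the Nash equilibrium everyone keeps their 25, and the group total is 8 × 25 = 200.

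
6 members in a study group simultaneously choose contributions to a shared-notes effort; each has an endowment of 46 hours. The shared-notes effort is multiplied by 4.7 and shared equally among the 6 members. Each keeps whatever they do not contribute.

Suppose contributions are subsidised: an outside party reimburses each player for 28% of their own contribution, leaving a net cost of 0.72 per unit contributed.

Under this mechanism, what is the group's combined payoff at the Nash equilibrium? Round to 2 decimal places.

1374.48 hours

With the mechanism, a contributed unit returns (4.7/6) / 0.72 = 1.0880 per unit of net cost to the contributor — now above 1 — so contributing fully is weakly dominant for every player.
So the Nash equilibrium is full contribution by all 6; the group earns 6 × (46 × 0.28 + 4.7 × 46) = 1374.48.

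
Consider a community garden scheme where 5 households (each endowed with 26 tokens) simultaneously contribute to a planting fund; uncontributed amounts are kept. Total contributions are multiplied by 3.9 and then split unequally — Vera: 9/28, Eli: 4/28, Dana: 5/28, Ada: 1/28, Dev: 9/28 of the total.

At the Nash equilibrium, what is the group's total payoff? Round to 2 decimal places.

For player j, contributing a unit is worthwhile iff 3.9 × (j's share) ≥ 1, i.e. iff j's share is at least 0.2564.
Vera and Dev clear that bar, contributing 26 each; the remaining 3 contribute 0. Total contributed: 52.
The planting fund pays out 3.9 × 52 = 202.80 in total (split across the unequal shares, but the aggregate is all that matters for the group sum).
The 3 free-riders keep 26 each, adding 78. Group total = 78 + 202.80 = 280.80.

280.80 tokens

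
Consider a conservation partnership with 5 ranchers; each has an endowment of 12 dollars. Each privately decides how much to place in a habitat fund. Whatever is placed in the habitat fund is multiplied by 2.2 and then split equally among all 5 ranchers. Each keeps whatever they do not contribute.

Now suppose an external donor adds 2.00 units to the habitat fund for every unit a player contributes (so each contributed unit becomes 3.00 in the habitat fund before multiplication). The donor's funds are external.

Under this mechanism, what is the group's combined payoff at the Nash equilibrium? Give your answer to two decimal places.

396.00 dollars

The effective private return per unit is now 2.2 × 3.00 / 5 = 1.3200 > 1, so every player's dominant strategy flips to full contribution.
At the Nash equilibrium everyone contributes 12. Group total payoff = 2.2 × 3.00 × 60 = 396.00.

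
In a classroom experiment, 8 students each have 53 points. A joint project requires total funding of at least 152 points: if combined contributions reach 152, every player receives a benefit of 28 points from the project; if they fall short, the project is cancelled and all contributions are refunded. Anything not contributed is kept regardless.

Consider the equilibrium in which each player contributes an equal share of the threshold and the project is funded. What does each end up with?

Equal share of the threshold: 152/8 = 19.
At this profile no one gains by cutting their contribution: any cut drops the total below 152, the project is cancelled, contributions are refunded, and the deviator ends with 53, which is less than 53 − 19 + 28 = 62. Contributing more than 19 just wastes the excess. So contributing exactly 19 is a best response.
Each player's payoff: 53 − 19 + 28 = 62.

62 points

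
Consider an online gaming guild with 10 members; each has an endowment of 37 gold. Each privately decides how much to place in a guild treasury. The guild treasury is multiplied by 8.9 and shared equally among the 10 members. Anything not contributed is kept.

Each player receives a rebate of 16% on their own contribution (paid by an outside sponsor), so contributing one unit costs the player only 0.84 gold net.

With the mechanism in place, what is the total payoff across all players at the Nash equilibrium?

Under the mechanism each unit contributed yields (8.9/10) / 0.84 = 1.0595 back to its contributor per unit of net cost, which exceeds 1, making full contribution the dominant choice for everyone.
So the Nash equilibrium is full contribution by all 10; the group earns 10 × (37 × 0.16 + 8.9 × 37) = 3352.20.

3352.20 gold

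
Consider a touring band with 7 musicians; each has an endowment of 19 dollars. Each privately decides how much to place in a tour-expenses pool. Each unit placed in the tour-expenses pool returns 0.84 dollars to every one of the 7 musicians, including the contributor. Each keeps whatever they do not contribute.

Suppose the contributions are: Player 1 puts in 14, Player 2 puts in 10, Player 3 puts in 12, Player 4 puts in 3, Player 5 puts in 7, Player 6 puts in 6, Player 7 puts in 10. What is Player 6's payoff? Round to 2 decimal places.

Total contributed: 14 + 10 + 12 + 3 + 7 + 6 + 10 = 62.
Each receives 0.84 × 62 = 52.08 from the tour-expenses pool.
Player 6 keeps 19 − 6 = 13, so Player 6's payoff is 13 + 52.08 = 65.08.

65.08 dollars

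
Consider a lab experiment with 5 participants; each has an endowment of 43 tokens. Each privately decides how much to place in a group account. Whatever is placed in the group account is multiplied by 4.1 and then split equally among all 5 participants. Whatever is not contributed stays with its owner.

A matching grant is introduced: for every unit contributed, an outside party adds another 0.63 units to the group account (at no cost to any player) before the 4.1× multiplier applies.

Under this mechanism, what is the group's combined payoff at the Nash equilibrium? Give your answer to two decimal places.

1436.85 tokens

Under the mechanism each unit contributed yields 4.1 × 1.63 / 5 = 1.3366 back to its contributor per unit of net cost, which exceeds 1, making full contribution the dominant choice for everyone.
So the Nash equilibrium is full contribution by all 5; the group earns 4.1 × 1.63 × 215 = 1436.85.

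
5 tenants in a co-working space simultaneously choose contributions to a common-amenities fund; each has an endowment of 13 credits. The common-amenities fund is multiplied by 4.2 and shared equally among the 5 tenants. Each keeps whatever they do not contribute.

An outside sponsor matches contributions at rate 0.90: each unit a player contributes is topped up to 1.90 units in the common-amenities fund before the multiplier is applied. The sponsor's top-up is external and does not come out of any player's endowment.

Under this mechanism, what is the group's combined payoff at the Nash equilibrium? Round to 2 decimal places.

With the mechanism, a contributed unit returns 4.2 × 1.90 / 5 = 1.5960 per unit of net cost to the contributor — now above 1 — so contributing fully is weakly dominant for every player.
At the Nash equilibrium everyone contributes 13. Group total payoff = 4.2 × 1.90 × 65 = 518.70.

518.70 credits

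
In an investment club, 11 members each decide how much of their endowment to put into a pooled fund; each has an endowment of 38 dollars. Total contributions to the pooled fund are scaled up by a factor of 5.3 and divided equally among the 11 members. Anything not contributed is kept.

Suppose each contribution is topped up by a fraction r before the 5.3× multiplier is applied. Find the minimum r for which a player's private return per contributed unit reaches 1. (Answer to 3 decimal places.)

With matching at rate r, one contributed unit becomes (1 + r) in the pooled fund and returns 5.3 × (1 + r) / 11 to the contributor.
Setting this equal to 1: 1 + r = 11/5.3 = 2.0755.
So the minimum matching rate is r = 2.0755 − 1 = 1.075.

1.075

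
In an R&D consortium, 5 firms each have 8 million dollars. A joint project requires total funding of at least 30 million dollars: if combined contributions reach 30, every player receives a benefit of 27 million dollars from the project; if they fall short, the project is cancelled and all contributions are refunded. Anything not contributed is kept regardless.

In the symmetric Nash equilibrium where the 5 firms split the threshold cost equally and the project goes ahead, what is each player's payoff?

29 million dollars

Equal share of the threshold: 30/5 = 6.
At this profile no one gains by cutting their contribution: any cut drops the total below 30, the project is cancelled, contributions are refunded, and the deviator ends with 8, which is less than 8 − 6 + 27 = 29. Contributing more than 6 just wastes the excess. So contributing exactly 6 is a best response.
Each player's payoff: 8 − 6 + 27 = 29.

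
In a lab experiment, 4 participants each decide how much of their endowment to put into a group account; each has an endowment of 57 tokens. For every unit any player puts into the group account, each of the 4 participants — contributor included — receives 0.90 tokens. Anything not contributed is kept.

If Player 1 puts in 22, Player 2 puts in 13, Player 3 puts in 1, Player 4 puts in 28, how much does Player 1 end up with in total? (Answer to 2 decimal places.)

Total contributed: 22 + 13 + 1 + 28 = 64.
Each receives 0.90 × 64 = 57.60 from the group account.
Player 1 keeps 57 − 22 = 35, so Player 1's payoff is 35 + 57.60 = 92.60.

92.60 tokens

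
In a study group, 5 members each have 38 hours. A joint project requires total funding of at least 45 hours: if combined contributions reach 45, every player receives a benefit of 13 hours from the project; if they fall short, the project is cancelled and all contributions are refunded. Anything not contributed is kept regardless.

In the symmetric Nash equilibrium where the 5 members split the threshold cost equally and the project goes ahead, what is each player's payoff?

Equal share of the threshold: 45/5 = 9.
At this profile no one gains by cutting their contribution: any cut drops the total below 45, the project is cancelled, contributions are refunded, and the deviator ends with 38, which is less than 38 − 9 + 13 = 42. Contributing more than 9 just wastes the excess. So contributing exactly 9 is a best response.
Each player's payoff: 38 − 9 + 13 = 42.

42 hours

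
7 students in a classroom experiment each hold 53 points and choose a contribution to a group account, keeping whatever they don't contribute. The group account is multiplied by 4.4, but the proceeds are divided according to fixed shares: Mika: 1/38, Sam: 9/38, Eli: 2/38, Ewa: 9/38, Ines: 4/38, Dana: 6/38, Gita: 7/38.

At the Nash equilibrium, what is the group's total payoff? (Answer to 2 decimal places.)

731.40 points

Each unit j contributes comes back to j as 4.4 × (j's share), so j prefers to contribute only if that share exceeds 1/4.4 = 0.2273; otherwise keeping the unit dominates.
Sam and Ewa clear that bar, contributing 53 each; the remaining 5 contribute 0. Total contributed: 106.
The group account pays out 4.4 × 106 = 466.40 in total (split across the unequal shares, but the aggregate is all that matters for the group sum).
The 5 free-riders keep 53 each, adding 265. Group total = 265 + 466.40 = 731.40.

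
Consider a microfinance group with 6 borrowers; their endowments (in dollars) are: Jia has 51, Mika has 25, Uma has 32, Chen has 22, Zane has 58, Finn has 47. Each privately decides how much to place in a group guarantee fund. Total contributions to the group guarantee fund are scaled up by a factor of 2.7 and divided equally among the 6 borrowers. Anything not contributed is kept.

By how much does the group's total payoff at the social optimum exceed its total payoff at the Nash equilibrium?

The private return per contributed unit is 2.7/6 = 0.4500 < 1 for every player regardless of endowment, so the Nash equilibrium is zero contribution and the group total is Σ E_j = 51 + 25 + 32 + 22 + 58 + 47 = 235.
Each contributed unit returns 2.700 to the group, so the social optimum is full contribution by everyone: group total = 2.700 × 235 = 634.50.
Efficiency loss = (2.700 − 1) × 235 = 399.50.

399.50 dollars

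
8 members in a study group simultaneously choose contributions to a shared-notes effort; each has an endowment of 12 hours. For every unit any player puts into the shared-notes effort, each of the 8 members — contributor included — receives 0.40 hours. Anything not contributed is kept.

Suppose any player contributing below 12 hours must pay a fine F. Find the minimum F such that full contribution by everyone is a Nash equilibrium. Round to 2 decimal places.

7.20 hours

Given the others contribute fully, the best deviation is to contribute 0 (any partial contribution still incurs the fine and gives up units whose private return 0.40 is below 1).
Deviating from 12 to 0 saves 12 hours but forfeits the deviator's share of the drop in the shared-notes effort: 0.40 × 12 = 4.80.
So the deviation gain is 12 − 4.80 = 7.20, and the fine must be at least 7.20 hours to wipe it out.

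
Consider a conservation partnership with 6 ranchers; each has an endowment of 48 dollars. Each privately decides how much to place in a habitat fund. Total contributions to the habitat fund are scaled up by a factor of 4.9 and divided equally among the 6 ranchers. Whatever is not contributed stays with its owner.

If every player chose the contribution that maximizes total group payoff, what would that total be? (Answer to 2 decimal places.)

Each contributed unit returns 4.900 to the group as a whole (0.8167 to each of 6 players), which exceeds 1, so the social optimum is full contribution: group total = 4.900 × 288 = 1411.20.

1411.20 dollars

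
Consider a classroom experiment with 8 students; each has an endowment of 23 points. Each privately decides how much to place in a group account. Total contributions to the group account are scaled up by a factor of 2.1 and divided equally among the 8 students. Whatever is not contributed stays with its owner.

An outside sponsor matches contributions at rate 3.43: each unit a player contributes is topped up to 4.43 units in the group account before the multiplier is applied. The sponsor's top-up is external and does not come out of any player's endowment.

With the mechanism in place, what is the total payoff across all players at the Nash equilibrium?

1711.75 points

Under the mechanism each unit contributed yields 2.1 × 4.43 / 8 = 1.1629 back to its contributor per unit of net cost, which exceeds 1, making full contribution the dominant choice for everyone.
At the Nash equilibrium everyone contributes 23. Group total payoff = 2.1 × 4.43 × 184 = 1711.75.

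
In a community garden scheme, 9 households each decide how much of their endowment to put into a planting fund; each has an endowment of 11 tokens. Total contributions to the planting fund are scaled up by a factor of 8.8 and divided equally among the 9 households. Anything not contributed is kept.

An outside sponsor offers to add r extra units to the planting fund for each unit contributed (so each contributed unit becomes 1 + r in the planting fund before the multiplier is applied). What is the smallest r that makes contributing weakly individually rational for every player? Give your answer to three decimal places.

With matching at rate r, one contributed unit becomes (1 + r) in the planting fund and returns 8.8 × (1 + r) / 9 to the contributor.
Setting this equal to 1: 1 + r = 9/8.8 = 1.0227.
So the minimum matching rate is r = 1.0227 − 1 = 0.023.

0.023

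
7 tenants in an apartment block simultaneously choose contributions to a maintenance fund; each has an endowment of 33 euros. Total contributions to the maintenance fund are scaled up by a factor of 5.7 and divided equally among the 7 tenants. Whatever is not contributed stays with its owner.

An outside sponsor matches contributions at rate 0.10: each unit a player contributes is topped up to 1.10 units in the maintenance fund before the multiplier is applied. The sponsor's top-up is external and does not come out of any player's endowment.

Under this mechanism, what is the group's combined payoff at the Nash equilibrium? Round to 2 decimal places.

The effective private return is 5.7 × 1.10 / 7 = 0.8957, which is still under 1, so the mechanism doesn't change anyone's dominant strategy: zero contribution.
Everyone keeps their endowment and the group total is 7 × 33 = 231.

231.00 euros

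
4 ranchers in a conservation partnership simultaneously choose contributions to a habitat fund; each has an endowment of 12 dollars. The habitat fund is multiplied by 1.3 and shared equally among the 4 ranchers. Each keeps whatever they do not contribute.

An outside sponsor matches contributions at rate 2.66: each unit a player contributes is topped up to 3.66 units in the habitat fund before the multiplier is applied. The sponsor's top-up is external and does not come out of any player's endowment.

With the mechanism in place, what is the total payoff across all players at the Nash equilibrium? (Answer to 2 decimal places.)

228.38 dollars

With the mechanism, a contributed unit returns 1.3 × 3.66 / 4 = 1.1895 per unit of net cost to the contributor — now above 1 — so contributing fully is weakly dominant for every player.
At the Nash equilibrium everyone contributes 12. Group total payoff = 1.3 × 3.66 × 48 = 228.38.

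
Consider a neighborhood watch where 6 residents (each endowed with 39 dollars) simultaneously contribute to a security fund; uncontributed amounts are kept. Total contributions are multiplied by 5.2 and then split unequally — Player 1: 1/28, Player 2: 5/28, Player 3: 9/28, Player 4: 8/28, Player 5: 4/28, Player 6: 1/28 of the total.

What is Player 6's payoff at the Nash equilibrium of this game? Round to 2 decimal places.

53.49 dollars

For player j, contributing a unit is worthwhile iff 5.2 × (j's share) ≥ 1, i.e. iff j's share is at least 0.1923.
Player 3 and Player 4 clear that bar, contributing 39 each; the remaining 4 contribute 0. Total contributed: 78.
Player 6 keeps 39 and receives 5.2 × 78 × 1/28 = 14.49 from the security fund, for a payoff of 53.49.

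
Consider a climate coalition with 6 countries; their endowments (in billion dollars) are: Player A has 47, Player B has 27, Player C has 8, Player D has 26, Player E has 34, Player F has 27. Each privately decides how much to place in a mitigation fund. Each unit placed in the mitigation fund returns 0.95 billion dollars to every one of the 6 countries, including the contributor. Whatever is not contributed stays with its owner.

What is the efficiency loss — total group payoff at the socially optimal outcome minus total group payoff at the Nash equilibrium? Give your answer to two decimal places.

The private return per contributed unit is 0.95 < 1 for everyone, so the Nash equilibrium is zero contribution and the group total is Σ E_j = 47 + 27 + 8 + 26 + 34 + 27 = 169.
Each contributed unit returns 5.700 to the group, so the social optimum is full contribution by everyone: group total = 5.700 × 169 = 963.30.
Efficiency loss = (5.700 − 1) × 169 = 794.30.

794.30 billion dollars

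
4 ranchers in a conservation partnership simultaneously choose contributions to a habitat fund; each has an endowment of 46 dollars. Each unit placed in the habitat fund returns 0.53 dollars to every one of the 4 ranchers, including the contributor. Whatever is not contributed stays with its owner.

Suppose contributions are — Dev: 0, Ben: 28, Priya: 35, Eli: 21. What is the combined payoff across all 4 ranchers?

Total contributed: 0 + 28 + 35 + 21 = 84; total kept: 4 × 46 − 84 = 100.
The habitat fund pays out 0.53 × 4 × 84 = 178.08 in aggregate.
Group total = 100 + 178.08 = 278.08.

278.08 dollars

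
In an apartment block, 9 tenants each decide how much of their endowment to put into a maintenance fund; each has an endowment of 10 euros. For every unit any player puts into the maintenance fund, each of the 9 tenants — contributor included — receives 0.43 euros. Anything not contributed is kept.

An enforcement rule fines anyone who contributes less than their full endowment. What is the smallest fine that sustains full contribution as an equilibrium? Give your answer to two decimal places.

5.70 euros

Given the others contribute fully, the best deviation is to contribute 0 (any partial contribution still incurs the fine and gives up units whose private return 0.43 is below 1).
Deviating from 10 to 0 saves 10 euros but forfeits the deviator's share of the drop in the maintenance fund: 0.43 × 10 = 4.30.
So the deviation gain is 10 − 4.30 = 5.70, and the fine must be at least 5.70 euros to wipe it out.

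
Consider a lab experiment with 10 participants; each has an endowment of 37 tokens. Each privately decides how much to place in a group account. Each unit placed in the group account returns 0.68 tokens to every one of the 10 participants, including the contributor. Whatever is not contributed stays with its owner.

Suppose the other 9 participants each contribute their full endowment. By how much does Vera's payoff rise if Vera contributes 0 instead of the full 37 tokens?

11.84 tokens

Switching from a contribution of 37 to 0 lets Vera keep an extra 37 tokens, but lowers the group account by 37, which costs Vera their own share of that drop: 0.68 × 37 = 25.16.
Net gain = 37 − 25.16 = 11.84. The private return per contributed unit (0.68) is below 1, so free-riding is indeed the best response regardless of what the others do.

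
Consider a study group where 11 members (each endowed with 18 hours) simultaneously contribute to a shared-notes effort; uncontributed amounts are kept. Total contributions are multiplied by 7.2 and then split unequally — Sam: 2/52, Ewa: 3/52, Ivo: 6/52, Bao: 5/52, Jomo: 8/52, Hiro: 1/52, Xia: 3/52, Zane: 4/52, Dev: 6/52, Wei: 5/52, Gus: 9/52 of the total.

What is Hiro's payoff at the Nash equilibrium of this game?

A player with share s gets back 7.2·s per unit contributed, so full contribution is dominant for anyone with s > 1/7.2 = 0.1389 and zero contribution is dominant for anyone below.
Jomo and Gus clear that bar, contributing 18 each; the remaining 9 contribute 0. Total contributed: 36.
Hiro keeps 18 and receives 7.2 × 36 × 1/52 = 4.98 from the shared-notes effort, for a payoff of 22.98.

22.98 hours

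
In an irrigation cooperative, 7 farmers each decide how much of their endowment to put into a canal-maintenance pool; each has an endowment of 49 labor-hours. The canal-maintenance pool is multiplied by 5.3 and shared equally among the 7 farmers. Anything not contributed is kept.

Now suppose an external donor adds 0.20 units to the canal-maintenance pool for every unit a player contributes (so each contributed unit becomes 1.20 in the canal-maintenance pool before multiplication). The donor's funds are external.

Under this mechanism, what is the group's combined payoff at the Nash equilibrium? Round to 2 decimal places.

Even with the mechanism, each unit contributed returns only 5.3 × 1.20 / 7 = 0.9086 per unit of net cost, so contributing nothing is still dominant.
At the Nash equilibrium no one contributes; group total payoff = 7 × 49 = 343.

343.00 labor-hours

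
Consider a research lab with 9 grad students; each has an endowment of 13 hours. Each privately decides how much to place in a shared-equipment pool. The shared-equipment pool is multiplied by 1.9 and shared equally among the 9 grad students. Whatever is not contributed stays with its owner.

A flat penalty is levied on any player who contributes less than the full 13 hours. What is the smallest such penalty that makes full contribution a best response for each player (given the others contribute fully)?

10.26 hours

Given the others contribute fully, the best deviation is to contribute 0 (any partial contribution still incurs the fine and gives up units whose private return 0.2111 is below 1).
Deviating from 13 to 0 saves 13 hours but forfeits the deviator's share of the drop in the shared-equipment pool: 1.9/9 × 13 = 2.74.
So the deviation gain is 13 − 2.74 = 10.26, and the fine must be at least 10.26 hours to wipe it out.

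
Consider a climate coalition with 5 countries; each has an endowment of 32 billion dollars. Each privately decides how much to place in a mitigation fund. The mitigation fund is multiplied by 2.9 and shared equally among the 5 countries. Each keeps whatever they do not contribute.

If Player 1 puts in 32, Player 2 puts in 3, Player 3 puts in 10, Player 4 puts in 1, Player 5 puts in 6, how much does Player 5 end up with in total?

Total contributed: 32 + 3 + 10 + 1 + 6 = 52.
Each receives 2.9 × 52 / 5 = 30.16 from the mitigation fund.
Player 5 keeps 32 − 6 = 26, so Player 5's payoff is 26 + 30.16 = 56.16.

56.16 billion dollars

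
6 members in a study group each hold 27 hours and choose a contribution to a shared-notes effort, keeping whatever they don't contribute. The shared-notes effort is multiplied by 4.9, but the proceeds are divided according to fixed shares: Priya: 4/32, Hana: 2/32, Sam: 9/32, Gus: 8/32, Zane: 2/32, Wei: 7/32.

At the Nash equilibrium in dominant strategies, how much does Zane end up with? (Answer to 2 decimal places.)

51.81 hours

A player with share s gets back 4.9·s per unit contributed, so full contribution is dominant for anyone with s > 1/4.9 = 0.2041 and zero contribution is dominant for anyone below.
Sam, Gus and Wei clear that bar, contributing 27 each; the remaining 3 contribute 0. Total contributed: 81.
Zane keeps 27 and receives 4.9 × 81 × 2/32 = 24.81 from the shared-notes effort, for a payoff of 51.81.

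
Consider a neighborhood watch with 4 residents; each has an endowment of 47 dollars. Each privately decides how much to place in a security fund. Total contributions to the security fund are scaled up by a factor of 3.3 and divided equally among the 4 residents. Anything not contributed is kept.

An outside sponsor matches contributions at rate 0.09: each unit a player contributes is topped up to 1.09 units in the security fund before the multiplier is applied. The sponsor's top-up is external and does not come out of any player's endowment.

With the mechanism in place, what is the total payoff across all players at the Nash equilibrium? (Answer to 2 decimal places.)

188.00 dollars

The effective private return is 3.3 × 1.09 / 4 = 0.8993, which is still under 1, so the mechanism doesn't change anyone's dominant strategy: zero contribution.
At the Nash equilibrium no one contributes; group total payoff = 4 × 47 = 188.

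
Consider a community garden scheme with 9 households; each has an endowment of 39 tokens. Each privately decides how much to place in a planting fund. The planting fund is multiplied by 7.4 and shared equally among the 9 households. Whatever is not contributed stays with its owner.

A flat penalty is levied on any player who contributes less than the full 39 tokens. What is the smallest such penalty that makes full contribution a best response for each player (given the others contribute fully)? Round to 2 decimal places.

6.93 tokens

Given the others contribute fully, the best deviation is to contribute 0 (any partial contribution still incurs the fine and gives up units whose private return 0.8222 is below 1).
Deviating from 39 to 0 saves 39 tokens but forfeits the deviator's share of the drop in the planting fund: 7.4/9 × 39 = 32.07.
So the deviation gain is 39 − 32.07 = 6.93, and the fine must be at least 6.93 tokens to wipe it out.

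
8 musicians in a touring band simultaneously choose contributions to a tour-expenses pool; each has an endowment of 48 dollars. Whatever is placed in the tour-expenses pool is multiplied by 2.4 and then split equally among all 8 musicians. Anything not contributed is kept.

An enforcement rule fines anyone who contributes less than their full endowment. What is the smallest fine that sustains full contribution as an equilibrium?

33.60 dollars

Given the others contribute fully, the best deviation is to contribute 0 (any partial contribution still incurs the fine and gives up units whose private return 0.3000 is below 1).
Deviating from 48 to 0 saves 48 dollars but forfeits the deviator's share of the drop in the tour-expenses pool: 2.4/8 × 48 = 14.40.
So the deviation gain is 48 − 14.40 = 33.60, and the fine must be at least 33.60 dollars to wipe it out.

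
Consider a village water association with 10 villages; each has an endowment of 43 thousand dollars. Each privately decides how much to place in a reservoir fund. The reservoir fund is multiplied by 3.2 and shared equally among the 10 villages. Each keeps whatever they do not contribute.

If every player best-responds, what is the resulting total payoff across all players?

Each contributed unit returns 3.2/10 = 0.3200 to its contributor — below 1 — so contributing 0 is dominant for every player. At the Nash equilibrium everyone keeps their 43, and the group total is 10 × 43 = 430.

430.00 thousand dollars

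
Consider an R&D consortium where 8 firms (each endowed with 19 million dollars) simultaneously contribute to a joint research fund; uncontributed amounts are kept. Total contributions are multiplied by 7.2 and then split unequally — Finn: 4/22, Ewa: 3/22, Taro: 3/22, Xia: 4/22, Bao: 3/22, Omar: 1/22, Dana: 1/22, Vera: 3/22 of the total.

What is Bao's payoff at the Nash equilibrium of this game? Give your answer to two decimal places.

A player with share s gets back 7.2·s per unit contributed, so full contribution is dominant for anyone with s > 1/7.2 = 0.1389 and zero contribution is dominant for anyone below.
The shares above 0.1389 belong to Finn and Xia, contributing 19 each; the remaining 6 contribute 0. Total contributed: 38.
Bao keeps 19 and receives 7.2 × 38 × 3/22 = 37.31 from the joint research fund, for a payoff of 56.31.

56.31 million dollars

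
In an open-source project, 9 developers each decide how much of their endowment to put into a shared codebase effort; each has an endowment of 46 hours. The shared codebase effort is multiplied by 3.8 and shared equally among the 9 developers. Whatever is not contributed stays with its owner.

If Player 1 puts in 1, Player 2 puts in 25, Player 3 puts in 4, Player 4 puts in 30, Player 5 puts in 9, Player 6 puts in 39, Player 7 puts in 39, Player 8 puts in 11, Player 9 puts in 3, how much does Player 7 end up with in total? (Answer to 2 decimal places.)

74.98 hours

Total contributed: 1 + 25 + 4 + 30 + 9 + 39 + 39 + 11 + 3 = 161.
Each receives 3.8 × 161 / 9 = 67.98 from the shared codebase effort.
Player 7 keeps 46 − 39 = 7, so Player 7's payoff is 7 + 67.98 = 74.98.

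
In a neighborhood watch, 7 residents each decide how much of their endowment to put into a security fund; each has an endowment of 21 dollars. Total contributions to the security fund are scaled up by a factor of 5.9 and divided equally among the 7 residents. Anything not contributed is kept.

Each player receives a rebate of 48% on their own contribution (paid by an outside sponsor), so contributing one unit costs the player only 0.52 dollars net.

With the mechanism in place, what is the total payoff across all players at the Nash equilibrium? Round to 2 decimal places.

937.86 dollars

With the mechanism, a contributed unit returns (5.9/7) / 0.52 = 1.6209 per unit of net cost to the contributor — now above 1 — so contributing fully is weakly dominant for every player.
So the Nash equilibrium is full contribution by all 7; the group earns 7 × (21 × 0.48 + 5.9 × 21) = 937.86.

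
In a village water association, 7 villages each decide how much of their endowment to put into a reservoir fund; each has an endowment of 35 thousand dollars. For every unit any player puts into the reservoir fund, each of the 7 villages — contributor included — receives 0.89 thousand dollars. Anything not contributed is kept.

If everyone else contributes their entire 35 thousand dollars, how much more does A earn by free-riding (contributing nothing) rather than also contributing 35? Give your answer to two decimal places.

Switching from a contribution of 35 to 0 lets A keep an extra 35 thousand dollars, but lowers the reservoir fund by 35, which costs A their own share of that drop: 0.89 × 35 = 31.15.
Net gain = 35 − 31.15 = 3.85. The private return per contributed unit (0.89) is below 1, so free-riding is indeed the best response regardless of what the others do.

3.85 thousand dollars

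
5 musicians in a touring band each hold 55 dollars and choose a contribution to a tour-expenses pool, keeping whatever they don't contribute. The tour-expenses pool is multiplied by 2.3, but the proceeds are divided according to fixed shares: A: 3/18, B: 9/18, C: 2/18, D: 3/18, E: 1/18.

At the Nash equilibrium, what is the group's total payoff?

Each unit j contributes comes back to j as 2.3 × (j's share), so j prefers to contribute only if that share exceeds 1/2.3 = 0.4348; otherwise keeping the unit dominates.
Only B (9/18) clears that bar, contributing 55; the remaining 4 contribute 0. Total contributed: 55.
The tour-expenses pool pays out 2.3 × 55 = 126.50 in total (split across the unequal shares, but the aggregate is all that matters for the group sum).
The 4 free-riders keep 55 each, adding 220. Group total = 220 + 126.50 = 346.50.

346.50 dollars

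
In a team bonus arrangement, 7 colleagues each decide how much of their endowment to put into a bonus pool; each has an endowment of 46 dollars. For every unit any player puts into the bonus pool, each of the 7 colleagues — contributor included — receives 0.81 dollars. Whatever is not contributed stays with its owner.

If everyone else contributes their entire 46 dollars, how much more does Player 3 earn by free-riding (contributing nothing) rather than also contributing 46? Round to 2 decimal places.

8.74 dollars

Switching from a contribution of 46 to 0 lets Player 3 keep an extra 46 dollars, but lowers the bonus pool by 46, which costs Player 3 their own share of that drop: 0.81 × 46 = 37.26.
Net gain = 46 − 37.26 = 8.74. The private return per contributed unit (0.81) is below 1, so free-riding is indeed the best response regardless of what the others do.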